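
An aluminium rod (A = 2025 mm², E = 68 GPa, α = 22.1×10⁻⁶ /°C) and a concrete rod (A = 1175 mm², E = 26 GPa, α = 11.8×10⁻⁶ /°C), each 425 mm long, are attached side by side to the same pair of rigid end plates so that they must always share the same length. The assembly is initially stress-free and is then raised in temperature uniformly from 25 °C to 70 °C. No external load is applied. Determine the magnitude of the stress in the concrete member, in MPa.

σ ≈ 9.86 MPa (tensile)

Both members must finish at the same length. With the larger α, the aluminium tends to over-expand; the plates restrain it, putting the aluminium in compression and the concrete in tension. With no external load the two internal forces are equal and opposite, magnitude P.
Equating the net (thermal + elastic) strains gives |α₁ − α₂|·ΔT = P·[1/(A₁E₁) + 1/(A₂E₂)].
|α₁ − α₂|·ΔT = 10.3×10⁻⁶ × 45 = 0.0004635.
1/(A₁E₁) + 1/(A₂E₂) = 1/(2025×68×10³) + 1/(1175×26×10³) = 4×10⁻⁸ N⁻¹.
P = 0.0004635 / 4×10⁻⁸ = 11590 N = 11.59 kN.
σ_{concrete} = P/A₂ = 11590/1175 = 9.863 MPa, tensile.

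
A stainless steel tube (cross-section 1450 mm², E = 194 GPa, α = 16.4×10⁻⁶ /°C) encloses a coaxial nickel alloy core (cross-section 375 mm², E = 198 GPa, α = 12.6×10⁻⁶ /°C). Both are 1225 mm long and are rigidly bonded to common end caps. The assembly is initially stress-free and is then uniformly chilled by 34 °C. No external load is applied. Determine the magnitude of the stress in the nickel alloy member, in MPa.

Both members must finish at the same length. With the larger α, the stainless steel tends to over-contract; the plates restrain it, putting the stainless steel in tension and the nickel alloy in compression. With no external load the two internal forces are equal and opposite, magnitude P.
Setting the final lengths equal and cancelling L: (α₁ − α₂)ΔT = P/(A₁E₁) + P/(A₂E₂).
|α₁ − α₂|·ΔT = 3.8×10⁻⁶ × 34 = 0.0001292.
1/(A₁E₁) + 1/(A₂E₂) = 1/(1450×194×10³) + 1/(375×198×10³) = 1.702×10⁻⁸ N⁻¹.
P = 0.0001292 / 1.702×10⁻⁸ = 7590 N = 7.59 kN.
σ_{nickel alloy} = P/A₂ = 7590/375 = 20.24 MPa, compressive.

σ ≈ 20.2 MPa (compressive)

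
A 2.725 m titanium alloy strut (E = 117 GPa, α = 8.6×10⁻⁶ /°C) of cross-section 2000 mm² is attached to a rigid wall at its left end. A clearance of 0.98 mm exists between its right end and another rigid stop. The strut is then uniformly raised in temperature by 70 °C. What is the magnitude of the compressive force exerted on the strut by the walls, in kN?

P ≈ 56.7 kN

Unrestrained expansion: δ_free = αΔT L = 8.6×10⁻⁶ × 70 × 2725 = 1.64 mm.
After closing the 0.98 mm clearance, 1.64 − 0.98 = 0.6604 mm of expansion remains to be suppressed by the wall.
That suppressed elongation corresponds to σ = E·Δ/L = 117×10³ × 0.6604/2725 = 28.36 MPa.
Force on the wall = σA = 28.36 × 2000 mm² = 56.71 kN.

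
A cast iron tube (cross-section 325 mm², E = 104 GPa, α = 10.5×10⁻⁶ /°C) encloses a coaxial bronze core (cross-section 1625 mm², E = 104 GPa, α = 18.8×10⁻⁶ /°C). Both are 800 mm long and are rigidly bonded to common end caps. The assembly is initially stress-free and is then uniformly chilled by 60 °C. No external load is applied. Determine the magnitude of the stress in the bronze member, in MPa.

σ ≈ 8.63 MPa (tensile)

Both members must finish at the same length. With the larger α, the bronze tends to over-contract; the plates restrain it, putting the bronze in tension and the cast iron in compression. With no external load the two internal forces are equal and opposite, magnitude P.
Setting the final lengths equal and cancelling L: (α₁ − α₂)ΔT = P/(A₁E₁) + P/(A₂E₂).
|α₁ − α₂|·ΔT = 8.3×10⁻⁶ × 60 = 0.000498.
1/(A₁E₁) + 1/(A₂E₂) = 1/(325×104×10³) + 1/(1625×104×10³) = 3.55×10⁻⁸ N⁻¹.
P = 0.000498 / 3.55×10⁻⁸ = 14030 N = 14.03 kN.
σ_{bronze} = P/A₂ = 14030/1625 = 8.632 MPa, tensile.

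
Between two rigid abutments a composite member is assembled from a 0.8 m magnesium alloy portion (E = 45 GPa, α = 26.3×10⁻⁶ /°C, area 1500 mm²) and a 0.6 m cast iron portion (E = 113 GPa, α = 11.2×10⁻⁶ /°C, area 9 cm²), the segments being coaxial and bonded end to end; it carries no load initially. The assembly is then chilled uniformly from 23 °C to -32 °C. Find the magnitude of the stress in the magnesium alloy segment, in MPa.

Free thermal contraction of the whole bar: Σ αᵢΔT Lᵢ = 26.3×10⁻⁶×55×800 + 11.2×10⁻⁶×55×600 = 1.527 mm.
Since the ends are fixed, an axial force P builds up, equal in every segment, with P · Σ Lᵢ/(AᵢEᵢ) = δ_free.
The series flexibility is Σ Lᵢ/(AᵢEᵢ) = 800/(1500×45×10³) + 600/(900×113×10³) = 1.775×10⁻⁵ mm/N.
Hence P = δ_free / Σ(L/AE) = 1.527/1.775×10⁻⁵ = 86.01 kN (tensile).
σ_{magnesium alloy} = P / A = 86010 / 1500 = 57.34 MPa.

σ ≈ 57.3 MPa (tensile)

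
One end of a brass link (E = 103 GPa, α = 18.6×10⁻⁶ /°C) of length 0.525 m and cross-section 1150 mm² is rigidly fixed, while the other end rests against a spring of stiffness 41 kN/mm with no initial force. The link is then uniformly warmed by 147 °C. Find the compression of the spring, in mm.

If the spring were absent the link would lengthen by αΔT L = 18.6×10⁻⁶ × 147 × 525 = 1.435 mm.
With a force P in the spring, the elastic change of the link is PL/(AE) and that of the spring is P/k; compatibility requires their sum to equal δ_free.
P [ L/(AE) + 1/k ] = δ_free → P [ 525/(1150×103×10³) + 1/(41×10³) ] = 1.435.
P = 1.435 / 2.882×10⁻⁵ = 49800 N.
Spring compression = P/k = 49800/(41×10³) = 1.215 mm.

δ ≈ 1.21 mm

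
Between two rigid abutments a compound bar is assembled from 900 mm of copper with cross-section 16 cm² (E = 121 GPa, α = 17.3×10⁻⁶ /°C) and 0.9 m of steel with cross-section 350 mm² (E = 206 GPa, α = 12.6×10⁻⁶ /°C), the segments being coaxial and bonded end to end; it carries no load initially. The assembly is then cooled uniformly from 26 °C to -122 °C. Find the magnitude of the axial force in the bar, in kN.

P ≈ 232 kN (tensile)

Free thermal contraction of the whole bar: Σ αᵢΔT Lᵢ = 17.3×10⁻⁶×148×900 + 12.6×10⁻⁶×148×900 = 3.983 mm.
Since the ends are fixed, an axial force P builds up, equal in every segment, with P · Σ Lᵢ/(AᵢEᵢ) = δ_free.
The series flexibility is Σ Lᵢ/(AᵢEᵢ) = 900/(1600×121×10³) + 900/(350×206×10³) = 1.713×10⁻⁵ mm/N.
Hence P = δ_free / Σ(L/AE) = 3.983/1.713×10⁻⁵ = 232.5 kN (tensile).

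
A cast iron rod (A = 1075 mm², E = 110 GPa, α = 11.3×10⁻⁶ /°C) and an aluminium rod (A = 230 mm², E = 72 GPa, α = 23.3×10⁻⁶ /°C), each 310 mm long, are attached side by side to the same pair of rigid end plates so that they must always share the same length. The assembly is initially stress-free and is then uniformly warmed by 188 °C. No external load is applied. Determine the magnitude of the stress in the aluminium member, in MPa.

σ ≈ 142 MPa (compressive)

The aluminium has the larger α, so on heating it would change length more than the cast iron if both were free. The rigid plates force a common final length, so the aluminium is put into compression and the cast iron into tension, with equal and opposite forces P (no external load).
Setting the final lengths equal and cancelling L: (α₁ − α₂)ΔT = P/(A₁E₁) + P/(A₂E₂).
|α₁ − α₂|·ΔT = 12×10⁻⁶ × 188 = 0.002256.
1/(A₁E₁) + 1/(A₂E₂) = 1/(1075×110×10³) + 1/(230×72×10³) = 6.884×10⁻⁸ N⁻¹.
P = 0.002256 / 6.884×10⁻⁸ = 32770 N = 32.77 kN.
σ_{aluminium} = P/A₂ = 32770/230 = 142.5 MPa, compressive.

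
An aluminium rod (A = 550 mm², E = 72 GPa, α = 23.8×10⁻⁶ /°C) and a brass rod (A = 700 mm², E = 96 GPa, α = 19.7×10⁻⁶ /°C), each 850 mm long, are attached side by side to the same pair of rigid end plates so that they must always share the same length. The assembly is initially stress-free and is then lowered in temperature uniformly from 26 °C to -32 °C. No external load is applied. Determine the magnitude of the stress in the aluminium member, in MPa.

Equilibrium of a rigid end plate with no external load gives equal and opposite internal forces ±P in the two members. Since α_{aluminium} > α_{brass}, cooling drives the aluminium into tension and the brass into compression.
Setting the final lengths equal and cancelling L: (α₁ − α₂)ΔT = P/(A₁E₁) + P/(A₂E₂).
|α₁ − α₂|·ΔT = 4.1×10⁻⁶ × 58 = 0.0002378.
1/(A₁E₁) + 1/(A₂E₂) = 1/(550×72×10³) + 1/(700×96×10³) = 4.013×10⁻⁸ N⁻¹.
P = 0.0002378 / 4.013×10⁻⁸ = 5925 N = 5.925 kN.
σ_{aluminium} = P/A₁ = 5925/550 = 10.77 MPa, tensile.

σ ≈ 10.8 MPa (tensile)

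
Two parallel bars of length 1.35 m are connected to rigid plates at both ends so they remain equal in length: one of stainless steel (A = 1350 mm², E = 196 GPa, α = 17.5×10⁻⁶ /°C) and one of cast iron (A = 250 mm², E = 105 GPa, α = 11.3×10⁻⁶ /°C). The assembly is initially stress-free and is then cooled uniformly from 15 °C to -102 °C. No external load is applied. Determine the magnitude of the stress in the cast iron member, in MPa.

σ ≈ 69.3 MPa (compressive)

The stainless steel has the larger α, so on cooling it would change length more than the cast iron if both were free. The rigid plates force a common final length, so the stainless steel is put into tension and the cast iron into compression, with equal and opposite forces P (no external load).
Equating the net (thermal + elastic) strains gives |α₁ − α₂|·ΔT = P·[1/(A₁E₁) + 1/(A₂E₂)].
|α₁ − α₂|·ΔT = 6.2×10⁻⁶ × 117 = 0.0007254.
1/(A₁E₁) + 1/(A₂E₂) = 1/(1350×196×10³) + 1/(250×105×10³) = 4.187×10⁻⁸ N⁻¹.
So P = 0.0007254 / 4.187×10⁻⁸ = 17.32 kN.
σ_{cast iron} = P/A₂ = 17320/250 = 69.29 MPa, compressive.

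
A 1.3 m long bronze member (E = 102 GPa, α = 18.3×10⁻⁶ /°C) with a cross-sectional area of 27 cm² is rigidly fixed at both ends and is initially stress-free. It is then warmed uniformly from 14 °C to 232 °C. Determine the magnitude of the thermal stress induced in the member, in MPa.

With length fixed, the mechanical strain must cancel the thermal strain αΔT = 18.3×10⁻⁶ × 218 = 3989.4×10⁻⁶.
The stress required to suppress this strain is σ = Eε = 102×10³ × 3989.4×10⁻⁶ = 406.9 MPa, compressive since the member is trying to expand.

σ ≈ 407 MPa (compressive)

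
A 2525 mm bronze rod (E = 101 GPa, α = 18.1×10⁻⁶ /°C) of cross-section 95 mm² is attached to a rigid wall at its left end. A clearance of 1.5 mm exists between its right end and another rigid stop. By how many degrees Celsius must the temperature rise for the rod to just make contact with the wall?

ΔT ≈ 32.8 °C

Contact occurs when the free expansion equals the gap: αΔT L = 1.5 mm.
ΔT = 1.5 / (18.1×10⁻⁶ × 2525) = 32.82 °C.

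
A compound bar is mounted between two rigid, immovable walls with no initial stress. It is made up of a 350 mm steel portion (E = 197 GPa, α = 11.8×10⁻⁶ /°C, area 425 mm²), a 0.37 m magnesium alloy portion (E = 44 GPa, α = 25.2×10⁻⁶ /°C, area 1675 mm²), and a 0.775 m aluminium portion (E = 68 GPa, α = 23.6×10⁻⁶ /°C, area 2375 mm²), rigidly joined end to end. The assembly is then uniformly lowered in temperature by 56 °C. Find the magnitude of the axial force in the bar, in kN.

If the supports were absent, the total length change would be Σ αᵢΔT Lᵢ = 11.8×10⁻⁶×56×350 + 25.2×10⁻⁶×56×370 + 23.6×10⁻⁶×56×775 = 1.778 mm.
The walls prevent any net length change, so an axial force P (same in every segment) develops. Compatibility: P · Σ Lᵢ/(AᵢEᵢ) = δ_free.
Σ Lᵢ/(AᵢEᵢ) = 350/(425×197×10³) + 370/(1675×44×10³) + 775/(2375×68×10³) = 1.4×10⁻⁵ mm/N.
Hence P = δ_free / Σ(L/AE) = 1.778/1.4×10⁻⁵ = 127 kN (tensile).

P ≈ 127 kN (tensile)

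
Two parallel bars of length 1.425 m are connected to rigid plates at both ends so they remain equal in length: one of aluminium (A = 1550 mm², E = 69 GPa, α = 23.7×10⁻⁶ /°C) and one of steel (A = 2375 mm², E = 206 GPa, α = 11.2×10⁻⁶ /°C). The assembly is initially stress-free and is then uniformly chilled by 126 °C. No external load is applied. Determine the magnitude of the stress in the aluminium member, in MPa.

σ ≈ 89.2 MPa (tensile)

Equilibrium of a rigid end plate with no external load gives equal and opposite internal forces ±P in the two members. Since α_{aluminium} > α_{steel}, cooling drives the aluminium into tension and the steel into compression.
Equating the net (thermal + elastic) strains gives |α₁ − α₂|·ΔT = P·[1/(A₁E₁) + 1/(A₂E₂)].
|α₁ − α₂|·ΔT = 12.5×10⁻⁶ × 126 = 0.001575.
1/(A₁E₁) + 1/(A₂E₂) = 1/(1550×69×10³) + 1/(2375×206×10³) = 1.139×10⁻⁸ N⁻¹.
So P = 0.001575 / 1.139×10⁻⁸ = 138.2 kN.
σ_{aluminium} = P/A₁ = 138200/1550 = 89.18 MPa, tensile.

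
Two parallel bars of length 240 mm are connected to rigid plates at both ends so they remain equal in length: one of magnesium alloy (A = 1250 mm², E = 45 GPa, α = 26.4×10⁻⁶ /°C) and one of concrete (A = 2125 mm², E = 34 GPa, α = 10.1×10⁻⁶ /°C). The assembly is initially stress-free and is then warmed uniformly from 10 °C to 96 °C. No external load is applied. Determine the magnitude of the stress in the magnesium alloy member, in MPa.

Both members must finish at the same length. With the larger α, the magnesium alloy tends to over-expand; the plates restrain it, putting the magnesium alloy in compression and the concrete in tension. With no external load the two internal forces are equal and opposite, magnitude P.
Setting the final lengths equal and cancelling L: (α₁ − α₂)ΔT = P/(A₁E₁) + P/(A₂E₂).
|α₁ − α₂|·ΔT = 16.3×10⁻⁶ × 86 = 0.001402.
1/(A₁E₁) + 1/(A₂E₂) = 1/(1250×45×10³) + 1/(2125×34×10³) = 3.162×10⁻⁸ N⁻¹.
P = 0.001402 / 3.162×10⁻⁸ = 44330 N = 44.33 kN.
σ_{magnesium alloy} = P/A₁ = 44330/1250 = 35.47 MPa, compressive.

σ ≈ 35.5 MPa (compressive)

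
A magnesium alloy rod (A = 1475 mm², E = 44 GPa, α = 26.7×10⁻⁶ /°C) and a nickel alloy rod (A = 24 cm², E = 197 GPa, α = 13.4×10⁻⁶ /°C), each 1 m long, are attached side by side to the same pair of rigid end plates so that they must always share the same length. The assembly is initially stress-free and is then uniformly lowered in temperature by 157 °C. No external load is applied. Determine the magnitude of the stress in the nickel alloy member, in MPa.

σ ≈ 49.7 MPa (compressive)

The magnesium alloy has the larger α, so on cooling it would change length more than the nickel alloy if both were free. The rigid plates force a common final length, so the magnesium alloy is put into tension and the nickel alloy into compression, with equal and opposite forces P (no external load).
Setting the final lengths equal and cancelling L: (α₁ − α₂)ΔT = P/(A₁E₁) + P/(A₂E₂).
|α₁ − α₂|·ΔT = 13.3×10⁻⁶ × 157 = 0.002088.
1/(A₁E₁) + 1/(A₂E₂) = 1/(1475×44×10³) + 1/(2400×197×10³) = 1.752×10⁻⁸ N⁻¹.
P = 0.002088 / 1.752×10⁻⁸ = 119200 N = 119.2 kN.
σ_{nickel alloy} = P/A₂ = 119200/2400 = 49.65 MPa, compressive.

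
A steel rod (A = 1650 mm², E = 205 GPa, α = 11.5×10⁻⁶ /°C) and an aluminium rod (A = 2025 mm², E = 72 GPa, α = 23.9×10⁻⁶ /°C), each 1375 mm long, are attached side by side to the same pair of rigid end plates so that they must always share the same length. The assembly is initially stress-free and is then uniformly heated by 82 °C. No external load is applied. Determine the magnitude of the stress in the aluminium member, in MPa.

σ ≈ 51.2 MPa (compressive)

The aluminium has the larger α, so on heating it would change length more than the steel if both were free. The rigid plates force a common final length, so the aluminium is put into compression and the steel into tension, with equal and opposite forces P (no external load).
Setting the final lengths equal and cancelling L: (α₁ − α₂)ΔT = P/(A₁E₁) + P/(A₂E₂).
|α₁ − α₂|·ΔT = 12.4×10⁻⁶ × 82 = 0.001017.
1/(A₁E₁) + 1/(A₂E₂) = 1/(1650×205×10³) + 1/(2025×72×10³) = 9.815×10⁻⁹ N⁻¹.
So P = 0.001017 / 9.815×10⁻⁹ = 103.6 kN.
σ_{aluminium} = P/A₂ = 103600/2025 = 51.16 MPa, compressive.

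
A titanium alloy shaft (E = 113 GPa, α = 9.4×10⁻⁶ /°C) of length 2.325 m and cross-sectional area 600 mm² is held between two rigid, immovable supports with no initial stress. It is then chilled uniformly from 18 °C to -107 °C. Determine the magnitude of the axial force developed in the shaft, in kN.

P ≈ 79.7 kN (tensile)

Full restraint means ε = 0, so the stress is σ = EαΔT = 113×10³ × 9.4×10⁻⁶ × 125 = 132.8 MPa.
Axial force P = σA = 132.8 × 600 = 79660 N = 79.67 kN, tensile.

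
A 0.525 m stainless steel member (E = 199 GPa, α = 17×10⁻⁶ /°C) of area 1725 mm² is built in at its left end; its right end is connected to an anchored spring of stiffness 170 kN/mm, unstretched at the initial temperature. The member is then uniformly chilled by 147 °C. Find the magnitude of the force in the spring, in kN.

Free thermal contraction: δ_free = αΔT L = 17×10⁻⁶ × 147 × 525 = 1.312 mm.
Let P be the tensile force in the spring. The member extends elastically by PL/(AE) and the spring stretches by P/k; together these equal δ_free.
P [ L/(AE) + 1/k ] = δ_free → P [ 525/(1725×199×10³) + 1/(170×10³) ] = 1.312.
P = 1.312 / 7.412×10⁻⁶ = 177000 N.

P ≈ 177 kN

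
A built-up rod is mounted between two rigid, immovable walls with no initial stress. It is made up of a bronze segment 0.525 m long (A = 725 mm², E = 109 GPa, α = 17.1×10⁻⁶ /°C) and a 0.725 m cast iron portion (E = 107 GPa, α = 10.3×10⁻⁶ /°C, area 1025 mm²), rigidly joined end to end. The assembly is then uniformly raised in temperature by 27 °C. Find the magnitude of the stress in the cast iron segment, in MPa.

σ ≈ 32.7 MPa (compressive)

If the supports were absent, the total length change would be Σ αᵢΔT Lᵢ = 17.1×10⁻⁶×27×525 + 10.3×10⁻⁶×27×725 = 0.444 mm.
The walls prevent any net length change, so an axial force P (same in every segment) develops. Compatibility: P · Σ Lᵢ/(AᵢEᵢ) = δ_free.
The series flexibility is Σ Lᵢ/(AᵢEᵢ) = 525/(725×109×10³) + 725/(1025×107×10³) = 1.325×10⁻⁵ mm/N.
So P = 0.444 / 1.325×10⁻⁵ = 33.5 kN, compressive.
σ_{cast iron} = P / A = 33500 / 1025 = 32.68 MPa.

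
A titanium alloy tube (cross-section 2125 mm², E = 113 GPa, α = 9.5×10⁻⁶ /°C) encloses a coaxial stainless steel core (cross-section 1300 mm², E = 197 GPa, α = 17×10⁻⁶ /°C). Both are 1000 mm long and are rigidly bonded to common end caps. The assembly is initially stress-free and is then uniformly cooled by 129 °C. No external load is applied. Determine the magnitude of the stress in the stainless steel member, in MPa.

σ ≈ 92.2 MPa (tensile)

Both members must finish at the same length. With the larger α, the stainless steel tends to over-contract; the plates restrain it, putting the stainless steel in tension and the titanium alloy in compression. With no external load the two internal forces are equal and opposite, magnitude P.
Compatibility of the two members (thermal + elastic change equal): (α₁ − α₂)ΔT = P·[1/(A₁E₁) + 1/(A₂E₂)].
|α₁ − α₂|·ΔT = 7.5×10⁻⁶ × 129 = 0.0009675.
1/(A₁E₁) + 1/(A₂E₂) = 1/(2125×113×10³) + 1/(1300×197×10³) = 8.069×10⁻⁹ N⁻¹.
P = 0.0009675 / 8.069×10⁻⁹ = 119900 N = 119.9 kN.
σ_{stainless steel} = P/A₂ = 119900/1300 = 92.23 MPa, tensile.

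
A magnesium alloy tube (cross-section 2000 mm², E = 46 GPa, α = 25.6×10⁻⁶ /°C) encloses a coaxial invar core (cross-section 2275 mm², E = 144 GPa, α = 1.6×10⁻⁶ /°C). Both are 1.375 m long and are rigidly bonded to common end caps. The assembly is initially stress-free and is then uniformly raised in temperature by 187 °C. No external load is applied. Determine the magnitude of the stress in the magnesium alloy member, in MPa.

σ ≈ 161 MPa (compressive)

Equilibrium of a rigid end plate with no external load gives equal and opposite internal forces ±P in the two members. Since α_{magnesium alloy} > α_{invar}, heating drives the magnesium alloy into compression and the invar into tension.
Compatibility of the two members (thermal + elastic change equal): (α₁ − α₂)ΔT = P·[1/(A₁E₁) + 1/(A₂E₂)].
|α₁ − α₂|·ΔT = 24×10⁻⁶ × 187 = 0.004488.
1/(A₁E₁) + 1/(A₂E₂) = 1/(2000×46×10³) + 1/(2275×144×10³) = 1.392×10⁻⁸ N⁻¹.
P = 0.004488 / 1.392×10⁻⁸ = 322400 N = 322.4 kN.
σ_{magnesium alloy} = P/A₁ = 322400/2000 = 161.2 MPa, compressive.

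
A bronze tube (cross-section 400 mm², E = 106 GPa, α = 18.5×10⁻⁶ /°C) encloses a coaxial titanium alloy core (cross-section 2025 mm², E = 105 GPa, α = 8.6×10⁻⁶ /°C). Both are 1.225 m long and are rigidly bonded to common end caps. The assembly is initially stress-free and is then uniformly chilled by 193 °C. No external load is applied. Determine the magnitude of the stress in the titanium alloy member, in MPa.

σ ≈ 33.4 MPa (compressive)

Equilibrium of a rigid end plate with no external load gives equal and opposite internal forces ±P in the two members. Since α_{bronze} > α_{titanium alloy}, cooling drives the bronze into tension and the titanium alloy into compression.
Equating the net (thermal + elastic) strains gives |α₁ − α₂|·ΔT = P·[1/(A₁E₁) + 1/(A₂E₂)].
|α₁ − α₂|·ΔT = 9.9×10⁻⁶ × 193 = 0.001911.
1/(A₁E₁) + 1/(A₂E₂) = 1/(400×106×10³) + 1/(2025×105×10³) = 2.829×10⁻⁸ N⁻¹.
P = 0.001911 / 2.829×10⁻⁸ = 67540 N = 67.54 kN.
σ_{titanium alloy} = P/A₂ = 67540/2025 = 33.36 MPa, compressive.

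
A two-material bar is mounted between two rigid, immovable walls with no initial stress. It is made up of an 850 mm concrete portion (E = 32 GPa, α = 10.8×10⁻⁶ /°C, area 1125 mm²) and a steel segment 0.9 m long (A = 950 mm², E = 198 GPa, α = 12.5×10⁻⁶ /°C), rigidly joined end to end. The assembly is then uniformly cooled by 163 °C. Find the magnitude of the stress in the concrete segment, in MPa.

With the walls removed the bar would change length by δ_free = Σ αᵢΔT Lᵢ = 10.8×10⁻⁶×163×850 + 12.5×10⁻⁶×163×900 = 3.33 mm.
The rigid supports impose zero overall length change; the single axial force P common to all segments must satisfy P Σ Lᵢ/(AᵢEᵢ) = δ_free.
Σ Lᵢ/(AᵢEᵢ) = 850/(1125×32×10³) + 900/(950×198×10³) = 2.84×10⁻⁵ mm/N.
Hence P = δ_free / Σ(L/AE) = 3.33/2.84×10⁻⁵ = 117.3 kN (tensile).
σ_{concrete} = P / A = 117300 / 1125 = 104.2 MPa.

σ ≈ 104 MPa (tensile)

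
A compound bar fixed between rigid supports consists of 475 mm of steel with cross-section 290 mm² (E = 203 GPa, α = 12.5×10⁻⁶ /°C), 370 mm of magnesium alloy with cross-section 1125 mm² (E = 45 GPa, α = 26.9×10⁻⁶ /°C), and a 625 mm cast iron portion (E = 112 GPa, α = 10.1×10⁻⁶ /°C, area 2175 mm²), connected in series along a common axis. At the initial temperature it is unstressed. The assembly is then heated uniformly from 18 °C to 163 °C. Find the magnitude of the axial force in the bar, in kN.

If the supports were absent, the total length change would be Σ αᵢΔT Lᵢ = 12.5×10⁻⁶×145×475 + 26.9×10⁻⁶×145×370 + 10.1×10⁻⁶×145×625 = 3.219 mm.
The rigid supports impose zero overall length change; the single axial force P common to all segments must satisfy P Σ Lᵢ/(AᵢEᵢ) = δ_free.
Σ Lᵢ/(AᵢEᵢ) = 475/(290×203×10³) + 370/(1125×45×10³) + 625/(2175×112×10³) = 1.794×10⁻⁵ mm/N.
So P = 3.219 / 1.794×10⁻⁵ = 179.4 kN, compressive.

P ≈ 179 kN (compressive)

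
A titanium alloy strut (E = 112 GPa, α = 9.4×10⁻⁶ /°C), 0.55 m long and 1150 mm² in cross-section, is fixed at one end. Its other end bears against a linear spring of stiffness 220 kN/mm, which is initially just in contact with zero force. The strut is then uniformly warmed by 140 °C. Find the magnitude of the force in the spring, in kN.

P ≈ 82.1 kN

The unrestrained thermal change is αΔT L = 9.4×10⁻⁶ × 140 × 550 = 0.7238 mm.
With a force P in the spring, the elastic change of the strut is PL/(AE) and that of the spring is P/k; compatibility requires their sum to equal δ_free.
So P = δ_free / [L/(AE) + 1/k] = 0.7238 / [ 550/(1150×112×10³) + 1/(220×10³) ].
P = 0.7238 / 8.816×10⁻⁶ = 82100 N.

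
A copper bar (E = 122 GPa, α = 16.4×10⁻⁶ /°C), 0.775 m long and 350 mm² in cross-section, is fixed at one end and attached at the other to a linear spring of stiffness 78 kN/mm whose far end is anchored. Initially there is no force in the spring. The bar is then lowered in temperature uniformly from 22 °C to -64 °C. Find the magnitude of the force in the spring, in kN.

Free thermal contraction: δ_free = αΔT L = 16.4×10⁻⁶ × 86 × 775 = 1.093 mm.
With a force P in the spring, the elastic change of the bar is PL/(AE) and that of the spring is P/k; compatibility requires their sum to equal δ_free.
P [ L/(AE) + 1/k ] = δ_free → P [ 775/(350×122×10³) + 1/(78×10³) ] = 1.093.
P = 1.093 / 3.097×10⁻⁵ = 35290 N.

P ≈ 35.3 kN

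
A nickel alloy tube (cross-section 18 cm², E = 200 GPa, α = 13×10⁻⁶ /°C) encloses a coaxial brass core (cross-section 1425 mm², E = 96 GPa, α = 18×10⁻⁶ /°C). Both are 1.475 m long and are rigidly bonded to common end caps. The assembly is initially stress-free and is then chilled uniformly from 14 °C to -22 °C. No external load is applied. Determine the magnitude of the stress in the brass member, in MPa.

σ ≈ 12.5 MPa (tensile)

Equilibrium of a rigid end plate with no external load gives equal and opposite internal forces ±P in the two members. Since α_{brass} > α_{nickel alloy}, cooling drives the brass into tension and the nickel alloy into compression.
Compatibility of the two members (thermal + elastic change equal): (α₁ − α₂)ΔT = P·[1/(A₁E₁) + 1/(A₂E₂)].
|α₁ − α₂|·ΔT = 5×10⁻⁶ × 36 = 0.00018.
1/(A₁E₁) + 1/(A₂E₂) = 1/(1800×200×10³) + 1/(1425×96×10³) = 1.009×10⁻⁸ N⁻¹.
So P = 0.00018 / 1.009×10⁻⁸ = 17.84 kN.
σ_{brass} = P/A₂ = 17840/1425 = 12.52 MPa, tensile.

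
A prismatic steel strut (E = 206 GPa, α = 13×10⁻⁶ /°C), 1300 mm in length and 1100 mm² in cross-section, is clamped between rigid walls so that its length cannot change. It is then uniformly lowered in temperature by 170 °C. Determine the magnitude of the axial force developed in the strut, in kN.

P ≈ 501 kN (tensile)

The ends cannot move, so σ = EαΔT = 206×10³ × 13×10⁻⁶ × 170 = 455.3 MPa.
P = AEαΔT = 1100 × 206×10³ × 13×10⁻⁶ × 170 = 500.8 kN (tensile).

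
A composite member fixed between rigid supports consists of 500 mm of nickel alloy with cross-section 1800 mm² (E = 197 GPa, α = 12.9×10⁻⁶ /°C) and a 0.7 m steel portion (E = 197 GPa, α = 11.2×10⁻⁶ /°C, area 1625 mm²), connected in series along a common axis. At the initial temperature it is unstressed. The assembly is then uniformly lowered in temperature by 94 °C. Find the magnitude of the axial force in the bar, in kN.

Free thermal contraction of the whole bar: Σ αᵢΔT Lᵢ = 12.9×10⁻⁶×94×500 + 11.2×10⁻⁶×94×700 = 1.343 mm.
Since the ends are fixed, an axial force P builds up, equal in every segment, with P · Σ Lᵢ/(AᵢEᵢ) = δ_free.
Σ Lᵢ/(AᵢEᵢ) = 500/(1800×197×10³) + 700/(1625×197×10³) = 3.597×10⁻⁶ mm/N.
Hence P = δ_free / Σ(L/AE) = 1.343/3.597×10⁻⁶ = 373.5 kN (tensile).

P ≈ 373 kN (tensile)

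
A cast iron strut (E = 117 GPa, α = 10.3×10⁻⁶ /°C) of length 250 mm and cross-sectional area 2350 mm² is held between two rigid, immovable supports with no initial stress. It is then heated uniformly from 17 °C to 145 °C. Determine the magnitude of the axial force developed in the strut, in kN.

P ≈ 362 kN (compressive)

The ends cannot move, so σ = EαΔT = 117×10³ × 10.3×10⁻⁶ × 128 = 154.3 MPa.
Axial force P = σA = 154.3 × 2350 = 362500 N = 362.5 kN, compressive.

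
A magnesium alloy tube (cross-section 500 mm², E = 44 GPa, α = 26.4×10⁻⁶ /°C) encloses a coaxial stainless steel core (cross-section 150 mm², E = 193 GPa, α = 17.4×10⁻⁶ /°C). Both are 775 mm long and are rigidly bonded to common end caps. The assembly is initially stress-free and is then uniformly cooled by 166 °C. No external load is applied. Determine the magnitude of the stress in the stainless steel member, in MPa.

σ ≈ 125 MPa (compressive)

Both members must finish at the same length. With the larger α, the magnesium alloy tends to over-contract; the plates restrain it, putting the magnesium alloy in tension and the stainless steel in compression. With no external load the two internal forces are equal and opposite, magnitude P.
Compatibility of the two members (thermal + elastic change equal): (α₁ − α₂)ΔT = P·[1/(A₁E₁) + 1/(A₂E₂)].
|α₁ − α₂|·ΔT = 9×10⁻⁶ × 166 = 0.001494.
1/(A₁E₁) + 1/(A₂E₂) = 1/(500×44×10³) + 1/(150×193×10³) = 8×10⁻⁸ N⁻¹.
P = 0.001494 / 8×10⁻⁸ = 18680 N = 18.68 kN.
σ_{stainless steel} = P/A₂ = 18680/150 = 124.5 MPa, compressive.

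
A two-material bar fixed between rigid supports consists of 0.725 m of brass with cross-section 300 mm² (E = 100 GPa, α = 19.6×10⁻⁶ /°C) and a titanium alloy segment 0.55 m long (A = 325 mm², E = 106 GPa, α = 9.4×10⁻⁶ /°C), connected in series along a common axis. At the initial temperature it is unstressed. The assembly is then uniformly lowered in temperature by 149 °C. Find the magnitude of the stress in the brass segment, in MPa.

σ ≈ 240 MPa (tensile)

With the walls removed the bar would change length by δ_free = Σ αᵢΔT Lᵢ = 19.6×10⁻⁶×149×725 + 9.4×10⁻⁶×149×550 = 2.888 mm.
The rigid supports impose zero overall length change; the single axial force P common to all segments must satisfy P Σ Lᵢ/(AᵢEᵢ) = δ_free.
Σ Lᵢ/(AᵢEᵢ) = 725/(300×100×10³) + 550/(325×106×10³) = 4.013×10⁻⁵ mm/N.
P = 2.888 / 4.013×10⁻⁵ = 71950 N = 71.95 kN, tensile.
σ_{brass} = P / A = 71950 / 300 = 239.8 MPa.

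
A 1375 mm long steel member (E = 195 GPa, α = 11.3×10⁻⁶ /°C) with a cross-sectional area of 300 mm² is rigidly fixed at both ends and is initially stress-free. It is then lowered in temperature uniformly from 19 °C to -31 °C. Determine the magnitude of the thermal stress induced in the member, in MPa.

The supports are rigid, so the total axial strain is zero. The restrained thermal strain is ε = αΔT = 11.3×10⁻⁶ × 50 = 565×10⁻⁶.
Hence σ = E·αΔT = 195×10³ × 565×10⁻⁶ = 110.2 MPa, tensile.

σ ≈ 110 MPa (tensile)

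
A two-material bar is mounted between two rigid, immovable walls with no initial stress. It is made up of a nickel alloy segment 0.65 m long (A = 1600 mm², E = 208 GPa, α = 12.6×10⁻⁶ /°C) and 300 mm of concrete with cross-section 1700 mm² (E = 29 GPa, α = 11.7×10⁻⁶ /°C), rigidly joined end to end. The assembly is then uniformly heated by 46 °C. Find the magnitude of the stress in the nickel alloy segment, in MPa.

With the walls removed the bar would change length by δ_free = Σ αᵢΔT Lᵢ = 12.6×10⁻⁶×46×650 + 11.7×10⁻⁶×46×300 = 0.5382 mm.
The rigid supports impose zero overall length change; the single axial force P common to all segments must satisfy P Σ Lᵢ/(AᵢEᵢ) = δ_free.
Σ Lᵢ/(AᵢEᵢ) = 650/(1600×208×10³) + 300/(1700×29×10³) = 8.038×10⁻⁶ mm/N.
Hence P = δ_free / Σ(L/AE) = 0.5382/8.038×10⁻⁶ = 66.95 kN (compressive).
σ_{nickel alloy} = P / A = 66950 / 1600 = 41.85 MPa.

σ ≈ 41.8 MPa (compressive)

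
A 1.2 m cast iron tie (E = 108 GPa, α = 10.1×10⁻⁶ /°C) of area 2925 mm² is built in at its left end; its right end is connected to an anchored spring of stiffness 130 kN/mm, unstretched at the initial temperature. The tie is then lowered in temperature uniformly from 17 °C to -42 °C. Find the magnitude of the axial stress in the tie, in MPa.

σ ≈ 21.3 MPa (tensile)

Free thermal contraction: δ_free = αΔT L = 10.1×10⁻⁶ × 59 × 1200 = 0.7151 mm.
With a force P in the spring, the elastic change of the tie is PL/(AE) and that of the spring is P/k; compatibility requires their sum to equal δ_free.
So P = δ_free / [L/(AE) + 1/k] = 0.7151 / [ 1200/(2925×108×10³) + 1/(130×10³) ].
P = 0.7151 / 1.149×10⁻⁵ = 62230 N.
σ = P/A = 62230/2925 = 21.28 MPa.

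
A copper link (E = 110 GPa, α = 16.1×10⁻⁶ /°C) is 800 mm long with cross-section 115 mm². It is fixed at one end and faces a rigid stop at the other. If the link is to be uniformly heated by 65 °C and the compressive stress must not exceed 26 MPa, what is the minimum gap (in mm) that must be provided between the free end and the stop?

g ≈ 0.648 mm

Free expansion if unrestrained: δ_free = αΔT L = 16.1×10⁻⁶ × 65 × 800 = 0.8372 mm.
A stress of 26 MPa corresponds to the wall pushing the link back by σL/E = 26×800/(110×10³) = 0.1891 mm.
So the gap has to take up the difference, g_min = δ_free − σL/E = 0.8372 − 0.1891 = 0.6481 mm.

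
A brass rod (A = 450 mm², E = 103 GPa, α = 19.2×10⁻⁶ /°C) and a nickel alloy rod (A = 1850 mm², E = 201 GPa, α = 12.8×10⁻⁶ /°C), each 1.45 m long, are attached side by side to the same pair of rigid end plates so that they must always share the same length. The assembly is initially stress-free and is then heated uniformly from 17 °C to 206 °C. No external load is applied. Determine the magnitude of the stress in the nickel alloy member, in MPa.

σ ≈ 26.9 MPa (tensile)

Both members must finish at the same length. With the larger α, the brass tends to over-expand; the plates restrain it, putting the brass in compression and the nickel alloy in tension. With no external load the two internal forces are equal and opposite, magnitude P.
Compatibility of the two members (thermal + elastic change equal): (α₁ − α₂)ΔT = P·[1/(A₁E₁) + 1/(A₂E₂)].
|α₁ − α₂|·ΔT = 6.4×10⁻⁶ × 189 = 0.00121.
1/(A₁E₁) + 1/(A₂E₂) = 1/(450×103×10³) + 1/(1850×201×10³) = 2.426×10⁻⁸ N⁻¹.
P = 0.00121 / 2.426×10⁻⁸ = 49850 N = 49.85 kN.
σ_{nickel alloy} = P/A₂ = 49850/1850 = 26.95 MPa, tensile.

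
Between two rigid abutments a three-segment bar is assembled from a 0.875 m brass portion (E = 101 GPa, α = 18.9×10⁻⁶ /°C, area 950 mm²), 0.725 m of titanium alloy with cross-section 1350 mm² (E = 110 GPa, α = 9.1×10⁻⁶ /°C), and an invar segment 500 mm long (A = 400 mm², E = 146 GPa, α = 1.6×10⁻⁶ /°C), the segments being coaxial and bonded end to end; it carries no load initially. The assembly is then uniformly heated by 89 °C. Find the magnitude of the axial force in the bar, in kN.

Free thermal expansion of the whole bar: Σ αᵢΔT Lᵢ = 18.9×10⁻⁶×89×875 + 9.1×10⁻⁶×89×725 + 1.6×10⁻⁶×89×500 = 2.13 mm.
The rigid supports impose zero overall length change; the single axial force P common to all segments must satisfy P Σ Lᵢ/(AᵢEᵢ) = δ_free.
Σ Lᵢ/(AᵢEᵢ) = 875/(950×101×10³) + 725/(1350×110×10³) + 500/(400×146×10³) = 2.256×10⁻⁵ mm/N.
So P = 2.13 / 2.256×10⁻⁵ = 94.41 kN, compressive.

P ≈ 94.4 kN (compressive)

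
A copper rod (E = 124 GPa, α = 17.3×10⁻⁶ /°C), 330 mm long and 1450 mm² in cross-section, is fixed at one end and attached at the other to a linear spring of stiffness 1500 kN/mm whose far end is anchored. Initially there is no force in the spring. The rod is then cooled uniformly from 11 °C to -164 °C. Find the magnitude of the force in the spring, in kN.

P ≈ 399 kN

If the spring were absent the rod would shorten by αΔT L = 17.3×10⁻⁶ × 175 × 330 = 0.9991 mm.
With a force P in the spring, the elastic change of the rod is PL/(AE) and that of the spring is P/k; compatibility requires their sum to equal δ_free.
P [ L/(AE) + 1/k ] = δ_free → P [ 330/(1450×124×10³) + 1/(1500×10³) ] = 0.9991.
P = 0.9991 / 2.502×10⁻⁶ = 399300 N.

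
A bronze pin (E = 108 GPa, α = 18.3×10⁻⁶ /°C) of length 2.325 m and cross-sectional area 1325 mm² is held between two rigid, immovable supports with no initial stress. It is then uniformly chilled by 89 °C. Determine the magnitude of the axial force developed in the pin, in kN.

Full restraint means ε = 0, so the stress is σ = EαΔT = 108×10³ × 18.3×10⁻⁶ × 89 = 175.9 MPa.
Axial force P = σA = 175.9 × 1325 = 233100 N = 233.1 kN, tensile.

P ≈ 233 kN (tensile)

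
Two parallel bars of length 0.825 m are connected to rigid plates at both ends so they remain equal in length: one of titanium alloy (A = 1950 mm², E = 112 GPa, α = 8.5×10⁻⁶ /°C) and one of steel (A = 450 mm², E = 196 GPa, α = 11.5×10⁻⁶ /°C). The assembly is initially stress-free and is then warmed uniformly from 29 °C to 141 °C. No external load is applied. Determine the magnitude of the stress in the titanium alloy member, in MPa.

Both members must finish at the same length. With the larger α, the steel tends to over-expand; the plates restrain it, putting the steel in compression and the titanium alloy in tension. With no external load the two internal forces are equal and opposite, magnitude P.
Compatibility of the two members (thermal + elastic change equal): (α₁ − α₂)ΔT = P·[1/(A₁E₁) + 1/(A₂E₂)].
|α₁ − α₂|·ΔT = 3×10⁻⁶ × 112 = 0.000336.
1/(A₁E₁) + 1/(A₂E₂) = 1/(1950×112×10³) + 1/(450×196×10³) = 1.592×10⁻⁸ N⁻¹.
P = 0.000336 / 1.592×10⁻⁸ = 21110 N = 21.11 kN.
σ_{titanium alloy} = P/A₁ = 21110/1950 = 10.83 MPa, tensile.

σ ≈ 10.8 MPa (tensile)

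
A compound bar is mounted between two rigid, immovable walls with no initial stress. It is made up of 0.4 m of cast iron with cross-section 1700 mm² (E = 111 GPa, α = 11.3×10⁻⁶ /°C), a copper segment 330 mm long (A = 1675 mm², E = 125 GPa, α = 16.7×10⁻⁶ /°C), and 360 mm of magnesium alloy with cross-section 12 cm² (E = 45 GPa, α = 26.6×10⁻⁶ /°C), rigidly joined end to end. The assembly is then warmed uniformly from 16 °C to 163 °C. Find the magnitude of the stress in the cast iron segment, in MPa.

With the walls removed the bar would change length by δ_free = Σ αᵢΔT Lᵢ = 11.3×10⁻⁶×147×400 + 16.7×10⁻⁶×147×330 + 26.6×10⁻⁶×147×360 = 2.882 mm.
Since the ends are fixed, an axial force P builds up, equal in every segment, with P · Σ Lᵢ/(AᵢEᵢ) = δ_free.
Σ Lᵢ/(AᵢEᵢ) = 400/(1700×111×10³) + 330/(1675×125×10³) + 360/(1200×45×10³) = 1.036×10⁻⁵ mm/N.
So P = 2.882 / 1.036×10⁻⁵ = 278.1 kN, compressive.
σ_{cast iron} = P / A = 278100 / 1700 = 163.6 MPa.

σ ≈ 164 MPa (compressive)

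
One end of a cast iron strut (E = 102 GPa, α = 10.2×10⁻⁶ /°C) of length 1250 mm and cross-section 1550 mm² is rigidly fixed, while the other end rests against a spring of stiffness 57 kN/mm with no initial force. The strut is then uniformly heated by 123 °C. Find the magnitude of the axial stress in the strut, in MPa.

The unrestrained thermal change is αΔT L = 10.2×10⁻⁶ × 123 × 1250 = 1.568 mm.
Let P be the compressive force at the spring. The strut shortens elastically by PL/(AE) and the spring compresses by P/k; together these equal δ_free.
So P = δ_free / [L/(AE) + 1/k] = 1.568 / [ 1250/(1550×102×10³) + 1/(57×10³) ].
P = 1.568 / 2.545×10⁻⁵ = 61620 N.
σ = P/A = 61620/1550 = 39.75 MPa.

σ ≈ 39.8 MPa (compressive)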